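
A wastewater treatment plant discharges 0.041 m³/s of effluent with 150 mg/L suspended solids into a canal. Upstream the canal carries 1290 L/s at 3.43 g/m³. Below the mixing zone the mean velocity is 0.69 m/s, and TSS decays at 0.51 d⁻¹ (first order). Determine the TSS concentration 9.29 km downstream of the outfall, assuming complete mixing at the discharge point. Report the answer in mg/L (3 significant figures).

1290 L/s = 1.29 m³/s.
After complete mixing, C₀ = (0.041·150 + 1.29·3.43) / 1.331 = 7.945 mg/L.
Travel time t = 9290 m / 0.69 m/s = 1.346e+04 s = 0.1558 d.
C = 7.945·exp(−0.51·0.1558) = 7.945·0.9236 = 7.338 mg/L.

7.34 mg/L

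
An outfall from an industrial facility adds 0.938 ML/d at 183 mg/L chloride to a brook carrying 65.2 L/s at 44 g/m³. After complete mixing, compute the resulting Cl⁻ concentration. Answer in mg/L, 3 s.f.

0.938 ML/d = 0.01086 m³/s.
65.2 L/s = 0.0652 m³/s.
Conservation of mass across the mixing zone: C = (0.01086·183 + 0.0652·44) / (0.01086 + 0.0652) = 4.856/0.07606 = 63.84 mg/L.

63.8 mg/L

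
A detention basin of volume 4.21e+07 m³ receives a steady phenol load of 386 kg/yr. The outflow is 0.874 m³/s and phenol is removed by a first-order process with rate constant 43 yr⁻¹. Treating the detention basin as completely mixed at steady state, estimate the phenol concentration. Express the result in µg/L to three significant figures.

0.210 µg/L

Outflow Q = 0.874 m³/s × 3.156e+07 s/yr = 2.758e+07 m³/yr.
Steady-state CSTR mass balance: W = Q·C + k·V·C, so C = W/(Q + kV).
Q + kV = 2.758e+07 + 43·4.21e+07 = 1.838e+09 m³/yr.
C = 386/1.838e+09 = 2.1e-07 kg/m³ = 0.00021 mg/L = 0.21 µg/L.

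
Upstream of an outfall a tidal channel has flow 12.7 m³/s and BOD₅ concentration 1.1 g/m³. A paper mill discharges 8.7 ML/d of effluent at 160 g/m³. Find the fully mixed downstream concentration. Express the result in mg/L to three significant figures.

8.7 ML/d = 0.1007 m³/s.
Flow-weighted mixing gives C = (0.1007·160 + 12.7·1.1) / (0.1007 + 12.7) = 30.08/12.8 = 2.35 mg/L.

2.35 mg/L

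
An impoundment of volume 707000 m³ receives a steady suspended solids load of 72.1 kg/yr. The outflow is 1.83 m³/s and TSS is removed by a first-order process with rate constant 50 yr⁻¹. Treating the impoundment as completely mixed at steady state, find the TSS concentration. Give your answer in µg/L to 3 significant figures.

Outflow Q = 1.83 m³/s × 3.156e+07 s/yr = 5.775e+07 m³/yr.
Steady-state CSTR mass balance: W = Q·C + k·V·C, so C = W/(Q + kV).
Q + kV = 5.775e+07 + 50·707000 = 9.31e+07 m³/yr.
C = 72.1/9.31e+07 = 7.744e-07 kg/m³ = 0.0007744 mg/L = 0.7744 µg/L.

0.774 µg/L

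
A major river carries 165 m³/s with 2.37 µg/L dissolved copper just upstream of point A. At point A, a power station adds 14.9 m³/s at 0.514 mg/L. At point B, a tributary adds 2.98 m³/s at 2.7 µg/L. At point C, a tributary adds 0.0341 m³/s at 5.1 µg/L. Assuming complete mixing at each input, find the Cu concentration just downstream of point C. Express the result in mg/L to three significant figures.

0.0441 mg/L

2.37 µg/L = 0.00237 mg/L.
After input A: C = (165·0.00237 + 14.9·0.514) / 179.9 = 0.04475 mg/L.
2.7 µg/L = 0.0027 mg/L.
After input B: C = (179.9·0.04475 + 2.98·0.0027) / 182.9 = 0.04406 mg/L.
5.1 µg/L = 0.0051 mg/L.
After input C: C = (182.9·0.04406 + 0.0341·0.0051) / 182.9 = 0.04405 mg/L.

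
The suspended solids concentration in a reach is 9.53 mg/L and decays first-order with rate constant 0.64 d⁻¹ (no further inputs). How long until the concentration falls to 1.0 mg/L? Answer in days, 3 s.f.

3.52 d

t = ln(C₀/C)/k = ln(9.53/1.0)/0.64 = 2.254/0.64 = 3.523 d.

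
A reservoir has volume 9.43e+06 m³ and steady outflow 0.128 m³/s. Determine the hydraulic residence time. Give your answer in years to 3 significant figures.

2.33 yr

Q = 0.128 m³/s × 3.156e+07 s/yr = 4.039e+06 m³/yr.
Hydraulic residence time τ = V/Q = 9.43e+06/4.039e+06 = 2.335 yr.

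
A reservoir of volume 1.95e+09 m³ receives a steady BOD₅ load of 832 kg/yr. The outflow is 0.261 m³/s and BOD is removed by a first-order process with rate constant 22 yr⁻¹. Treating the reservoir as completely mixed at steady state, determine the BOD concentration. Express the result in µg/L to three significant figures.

0.0194 µg/L

Outflow Q = 0.261 m³/s × 3.156e+07 s/yr = 8.237e+06 m³/yr.
Steady-state CSTR mass balance: W = Q·C + k·V·C, so C = W/(Q + kV).
Q + kV = 8.237e+06 + 22·1.95e+09 = 4.291e+10 m³/yr.
C = 832/4.291e+10 = 1.939e-08 kg/m³ = 1.939e-05 mg/L = 0.01939 µg/L.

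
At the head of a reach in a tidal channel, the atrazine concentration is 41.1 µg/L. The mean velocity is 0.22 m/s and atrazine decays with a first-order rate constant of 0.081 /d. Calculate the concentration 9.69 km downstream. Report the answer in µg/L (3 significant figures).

39.4 µg/L

Travel time t = 9.69 km / 0.22 m/s = 9690/0.22 = 4.405e+04 s = 0.5098 d.
First-order decay: C = 41.1·exp(−0.081·0.5098) = 41.1·0.9595 = 39.44 µg/L.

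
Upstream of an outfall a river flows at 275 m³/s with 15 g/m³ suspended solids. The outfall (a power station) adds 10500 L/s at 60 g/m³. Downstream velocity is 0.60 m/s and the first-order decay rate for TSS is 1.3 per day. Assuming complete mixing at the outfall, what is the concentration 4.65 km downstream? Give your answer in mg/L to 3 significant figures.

10500 L/s = 10.5 m³/s.
After complete mixing, C₀ = (10.5·60 + 275·15) / 285.5 = 16.65 mg/L.
Travel time t = 4650 m / 0.60 m/s = 7750 s = 0.0897 d.
C = 16.65·exp(−1.3·0.0897) = 16.65·0.8899 = 14.82 mg/L.

14.8 mg/L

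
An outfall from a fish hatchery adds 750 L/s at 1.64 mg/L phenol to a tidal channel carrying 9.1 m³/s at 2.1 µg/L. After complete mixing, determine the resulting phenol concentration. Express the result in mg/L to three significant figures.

750 L/s = 0.75 m³/s.
2.1 µg/L = 0.0021 mg/L.
By mass balance at complete mixing, C = (0.75·1.64 + 9.1·0.0021) / (0.75 + 9.1) = 1.249/9.85 = 0.1268 mg/L.

0.127 mg/L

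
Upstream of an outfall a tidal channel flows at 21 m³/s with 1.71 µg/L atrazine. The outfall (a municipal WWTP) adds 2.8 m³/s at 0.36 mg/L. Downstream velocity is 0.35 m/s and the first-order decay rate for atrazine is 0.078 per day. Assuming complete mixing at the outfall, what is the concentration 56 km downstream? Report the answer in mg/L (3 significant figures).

1.71 µg/L = 0.00171 mg/L.
After complete mixing, C₀ = (2.8·0.36 + 21·0.00171) / 23.8 = 0.04386 mg/L.
Travel time t = 5.6e+04 m / 0.35 m/s = 1.6e+05 s = 1.852 d.
C = 0.04386·exp(−0.078·1.852) = 0.04386·0.8655 = 0.03796 mg/L.

0.0380 mg/L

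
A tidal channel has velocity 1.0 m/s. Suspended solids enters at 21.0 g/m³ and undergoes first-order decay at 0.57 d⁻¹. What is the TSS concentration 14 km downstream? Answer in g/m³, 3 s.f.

19.1 g/m³

Travel time t = 14 km / 1.0 m/s = 1.4e+04/1.0 = 1.4e+04 s = 0.162 d.
First-order decay: C = 21.0·exp(−0.57·0.162) = 21.0·0.9118 = 19.15 g/m³.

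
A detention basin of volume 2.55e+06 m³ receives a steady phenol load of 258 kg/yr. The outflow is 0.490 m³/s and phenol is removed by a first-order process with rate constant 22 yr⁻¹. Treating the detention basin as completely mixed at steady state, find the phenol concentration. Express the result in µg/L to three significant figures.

3.61 µg/L

Outflow Q = 0.490 m³/s × 3.156e+07 s/yr = 1.546e+07 m³/yr.
Steady-state CSTR mass balance: W = Q·C + k·V·C, so C = W/(Q + kV).
Q + kV = 1.546e+07 + 22·2.55e+06 = 7.156e+07 m³/yr.
C = 258/7.156e+07 = 3.605e-06 kg/m³ = 0.003605 mg/L = 3.605 µg/L.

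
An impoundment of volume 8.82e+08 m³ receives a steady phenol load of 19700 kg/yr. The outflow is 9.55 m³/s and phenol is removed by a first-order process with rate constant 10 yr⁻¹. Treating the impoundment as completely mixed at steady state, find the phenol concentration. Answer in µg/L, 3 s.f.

2.16 µg/L

Outflow Q = 9.55 m³/s × 3.156e+07 s/yr = 3.014e+08 m³/yr.
Steady-state CSTR mass balance: W = Q·C + k·V·C, so C = W/(Q + kV).
Q + kV = 3.014e+08 + 10·8.82e+08 = 9.121e+09 m³/yr.
C = 19700/9.121e+09 = 2.16e-06 kg/m³ = 0.00216 mg/L = 2.16 µg/L.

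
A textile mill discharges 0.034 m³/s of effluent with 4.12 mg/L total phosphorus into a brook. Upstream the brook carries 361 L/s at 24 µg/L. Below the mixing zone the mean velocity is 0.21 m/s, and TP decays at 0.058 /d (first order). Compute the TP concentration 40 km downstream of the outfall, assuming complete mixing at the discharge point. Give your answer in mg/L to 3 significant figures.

361 L/s = 0.361 m³/s.
24 µg/L = 0.024 mg/L.
After complete mixing, C₀ = (0.034·4.12 + 0.361·0.024) / 0.395 = 0.3766 mg/L.
Travel time t = 4e+04 m / 0.21 m/s = 1.905e+05 s = 2.205 d.
C = 0.3766·exp(−0.058·2.205) = 0.3766·0.88 = 0.3314 mg/L.

0.331 mg/L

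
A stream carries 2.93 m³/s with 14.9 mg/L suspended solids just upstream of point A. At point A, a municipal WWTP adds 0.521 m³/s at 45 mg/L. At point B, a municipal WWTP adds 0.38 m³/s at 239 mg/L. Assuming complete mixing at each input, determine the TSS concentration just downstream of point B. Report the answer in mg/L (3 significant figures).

After input A: C = (2.93·14.9 + 0.521·45) / 3.451 = 19.44 mg/L.
After input B: C = (3.451·19.44 + 0.38·239) / 3.831 = 41.22 mg/L.

41.2 mg/L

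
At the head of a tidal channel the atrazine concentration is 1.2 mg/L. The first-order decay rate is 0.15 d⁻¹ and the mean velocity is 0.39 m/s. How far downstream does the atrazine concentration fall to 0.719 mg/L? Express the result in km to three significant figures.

From C = C₀·e^(−kt), t = ln(C₀/C)/k = ln(1.2/0.719)/0.15 = 0.5122/0.15 = 3.415 d.
Distance = v·t = 0.39 m/s × 2.95e+05 s = 1.151e+05 m = 115.1 km.

115 km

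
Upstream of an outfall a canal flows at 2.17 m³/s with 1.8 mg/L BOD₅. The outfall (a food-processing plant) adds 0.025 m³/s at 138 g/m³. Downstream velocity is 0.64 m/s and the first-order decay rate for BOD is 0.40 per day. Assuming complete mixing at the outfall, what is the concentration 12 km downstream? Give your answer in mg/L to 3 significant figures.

3.07 mg/L

After complete mixing, C₀ = (0.025·138 + 2.17·1.8) / 2.195 = 3.351 mg/L.
Travel time t = 1.2e+04 m / 0.64 m/s = 1.875e+04 s = 0.217 d.
C = 3.351·exp(−0.40·0.217) = 3.351·0.9169 = 3.073 mg/L.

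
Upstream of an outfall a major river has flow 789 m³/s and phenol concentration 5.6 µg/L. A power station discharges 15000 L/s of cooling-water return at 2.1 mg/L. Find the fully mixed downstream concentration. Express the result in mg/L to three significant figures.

15000 L/s = 15 m³/s.
5.6 µg/L = 0.0056 mg/L.
By mass balance at complete mixing, C = (15·2.1 + 789·0.0056) / (15 + 789) = 35.92/804 = 0.04467 mg/L.

0.0447 mg/L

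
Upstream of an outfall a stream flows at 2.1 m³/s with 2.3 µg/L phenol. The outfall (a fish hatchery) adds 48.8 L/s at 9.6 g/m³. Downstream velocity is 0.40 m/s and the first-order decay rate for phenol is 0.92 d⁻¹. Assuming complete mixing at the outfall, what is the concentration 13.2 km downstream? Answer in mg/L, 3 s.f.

48.8 L/s = 0.0488 m³/s.
2.3 µg/L = 0.0023 mg/L.
After complete mixing, C₀ = (0.0488·9.6 + 2.1·0.0023) / 2.149 = 0.2203 mg/L.
Travel time t = 1.32e+04 m / 0.40 m/s = 3.3e+04 s = 0.3819 d.
C = 0.2203·exp(−0.92·0.3819) = 0.2203·0.7037 = 0.155 mg/L.

0.155 mg/L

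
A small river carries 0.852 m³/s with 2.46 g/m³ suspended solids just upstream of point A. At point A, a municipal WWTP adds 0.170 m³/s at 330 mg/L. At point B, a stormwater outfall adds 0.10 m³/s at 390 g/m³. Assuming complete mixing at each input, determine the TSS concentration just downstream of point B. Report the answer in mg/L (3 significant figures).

86.6 mg/L

After input A: C = (0.852·2.46 + 0.17·330) / 1.022 = 56.94 mg/L.
After input B: C = (1.022·56.94 + 0.1·390) / 1.122 = 86.63 mg/L.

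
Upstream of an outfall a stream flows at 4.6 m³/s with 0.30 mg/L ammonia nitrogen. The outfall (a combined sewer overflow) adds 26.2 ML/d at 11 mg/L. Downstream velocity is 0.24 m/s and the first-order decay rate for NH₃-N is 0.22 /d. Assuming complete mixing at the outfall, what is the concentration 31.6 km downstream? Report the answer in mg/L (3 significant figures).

26.2 ML/d = 0.3032 m³/s.
After complete mixing, C₀ = (0.3032·11 + 4.6·0.3) / 4.903 = 0.9617 mg/L.
Travel time t = 3.16e+04 m / 0.24 m/s = 1.317e+05 s = 1.524 d.
C = 0.9617·exp(−0.22·1.524) = 0.9617·0.7152 = 0.6878 mg/L.

0.688 mg/L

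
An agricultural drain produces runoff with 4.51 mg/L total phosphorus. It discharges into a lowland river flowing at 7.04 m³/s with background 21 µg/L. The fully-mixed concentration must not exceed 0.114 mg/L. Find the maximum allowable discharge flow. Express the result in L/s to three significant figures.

21 µg/L = 0.021 mg/L.
Mass balance at complete mixing: C_std·(Q_w + Q_r) = Q_w·C_e + Q_r·C_b.
Rearranging, Q_w = Q_r·(C_std − C_b)/(C_e − C_std) = 7.04·(0.114 − 0.021) / (4.51 − 0.114) = 0.1489 m³/s.
= 148.9 L/s.

149 L/s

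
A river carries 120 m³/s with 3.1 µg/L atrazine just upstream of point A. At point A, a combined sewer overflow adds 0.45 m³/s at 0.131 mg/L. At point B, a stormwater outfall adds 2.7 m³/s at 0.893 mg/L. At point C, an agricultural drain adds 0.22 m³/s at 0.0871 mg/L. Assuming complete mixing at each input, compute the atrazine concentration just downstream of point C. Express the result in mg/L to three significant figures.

0.0232 mg/L

3.1 µg/L = 0.0031 mg/L.
After input A: C = (120·0.0031 + 0.45·0.131) / 120.5 = 0.003578 mg/L.
After input B: C = (120.5·0.003578 + 2.7·0.893) / 123.2 = 0.02308 mg/L.
After input C: C = (123.2·0.02308 + 0.22·0.0871) / 123.4 = 0.02319 mg/L.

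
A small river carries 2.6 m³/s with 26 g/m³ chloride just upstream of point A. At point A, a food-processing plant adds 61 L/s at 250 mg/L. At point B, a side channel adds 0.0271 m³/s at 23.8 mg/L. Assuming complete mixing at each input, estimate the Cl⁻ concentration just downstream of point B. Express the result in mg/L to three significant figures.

61 L/s = 0.061 m³/s.
After input A: C = (2.6·26 + 0.061·250) / 2.661 = 31.13 mg/L.
After input B: C = (2.661·31.13 + 0.0271·23.8) / 2.688 = 31.06 mg/L.

31.1 mg/L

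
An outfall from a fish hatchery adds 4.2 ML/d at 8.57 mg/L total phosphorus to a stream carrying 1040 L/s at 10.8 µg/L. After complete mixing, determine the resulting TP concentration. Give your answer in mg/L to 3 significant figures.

0.393 mg/L

4.2 ML/d = 0.04861 m³/s.
1040 L/s = 1.04 m³/s.
10.8 µg/L = 0.0108 mg/L.
Conservation of mass across the mixing zone: C = (0.04861·8.57 + 1.04·0.0108) / (0.04861 + 1.04) = 0.4278/1.089 = 0.393 mg/L.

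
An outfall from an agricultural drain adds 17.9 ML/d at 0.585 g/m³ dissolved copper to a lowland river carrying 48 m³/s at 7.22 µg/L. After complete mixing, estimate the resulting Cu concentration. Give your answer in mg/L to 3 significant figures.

17.9 ML/d = 0.2072 m³/s.
7.22 µg/L = 0.00722 mg/L.
Conservation of mass across the mixing zone: C = (0.2072·0.585 + 48·0.00722) / (0.2072 + 48) = 0.4678/48.21 = 0.009703 mg/L.

0.00970 mg/L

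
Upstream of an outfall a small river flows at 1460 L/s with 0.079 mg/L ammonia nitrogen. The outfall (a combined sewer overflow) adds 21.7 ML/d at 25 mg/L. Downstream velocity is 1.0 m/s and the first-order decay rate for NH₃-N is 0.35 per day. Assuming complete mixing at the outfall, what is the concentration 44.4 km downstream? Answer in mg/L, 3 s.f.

21.7 ML/d = 0.2512 m³/s.
1460 L/s = 1.46 m³/s.
After complete mixing, C₀ = (0.2512·25 + 1.46·0.079) / 1.711 = 3.737 mg/L.
Travel time t = 4.44e+04 m / 1.0 m/s = 4.44e+04 s = 0.5139 d.
C = 3.737·exp(−0.35·0.5139) = 3.737·0.8354 = 3.122 mg/L.

3.12 mg/L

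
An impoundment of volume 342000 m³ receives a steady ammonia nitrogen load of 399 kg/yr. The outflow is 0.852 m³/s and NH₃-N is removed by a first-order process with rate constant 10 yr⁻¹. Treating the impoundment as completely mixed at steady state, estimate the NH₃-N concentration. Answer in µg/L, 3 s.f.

Outflow Q = 0.852 m³/s × 3.156e+07 s/yr = 2.689e+07 m³/yr.
Steady-state CSTR mass balance: W = Q·C + k·V·C, so C = W/(Q + kV).
Q + kV = 2.689e+07 + 10·342000 = 3.031e+07 m³/yr.
C = 399/3.031e+07 = 1.317e-05 kg/m³ = 0.01317 mg/L = 13.17 µg/L.

13.2 µg/L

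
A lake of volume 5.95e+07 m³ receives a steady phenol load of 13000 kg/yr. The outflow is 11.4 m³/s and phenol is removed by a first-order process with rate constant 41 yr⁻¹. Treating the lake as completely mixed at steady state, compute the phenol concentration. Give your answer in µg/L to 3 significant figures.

Outflow Q = 11.4 m³/s × 3.156e+07 s/yr = 3.598e+08 m³/yr.
Steady-state CSTR mass balance: W = Q·C + k·V·C, so C = W/(Q + kV).
Q + kV = 3.598e+08 + 41·5.95e+07 = 2.799e+09 m³/yr.
C = 13000/2.799e+09 = 4.644e-06 kg/m³ = 0.004644 mg/L = 4.644 µg/L.

4.64 µg/L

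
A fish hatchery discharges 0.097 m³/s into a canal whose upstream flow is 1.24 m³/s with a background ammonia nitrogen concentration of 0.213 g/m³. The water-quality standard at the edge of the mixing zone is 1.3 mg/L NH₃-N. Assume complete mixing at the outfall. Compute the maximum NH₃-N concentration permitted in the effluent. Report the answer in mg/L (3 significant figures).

15.2 mg/L

Mass balance: 1.3·1.337 = 0.097·Cₑ + 1.24·0.213.
Cₑ = (1.738 − 0.2641) / 0.097 = 15.2 mg/L.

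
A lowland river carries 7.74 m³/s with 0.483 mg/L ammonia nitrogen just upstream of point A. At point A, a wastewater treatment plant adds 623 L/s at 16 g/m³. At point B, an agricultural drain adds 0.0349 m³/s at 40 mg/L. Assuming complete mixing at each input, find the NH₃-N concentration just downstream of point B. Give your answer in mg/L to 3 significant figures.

1.80 mg/L

623 L/s = 0.623 m³/s.
After input A: C = (7.74·0.483 + 0.623·16) / 8.363 = 1.639 mg/L.
After input B: C = (8.363·1.639 + 0.0349·40) / 8.398 = 1.798 mg/L.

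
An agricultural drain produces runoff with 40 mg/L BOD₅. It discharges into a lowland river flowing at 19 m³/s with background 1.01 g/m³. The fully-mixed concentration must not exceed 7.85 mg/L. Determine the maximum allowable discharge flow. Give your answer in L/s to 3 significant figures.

Mass balance at complete mixing: C_std·(Q_w + Q_r) = Q_w·C_e + Q_r·C_b.
Rearranging, Q_w = Q_r·(C_std − C_b)/(C_e − C_std) = 19·(7.85 − 1.01) / (40 − 7.85) = 4.042 m³/s.
= 4042 L/s.

4040 L/s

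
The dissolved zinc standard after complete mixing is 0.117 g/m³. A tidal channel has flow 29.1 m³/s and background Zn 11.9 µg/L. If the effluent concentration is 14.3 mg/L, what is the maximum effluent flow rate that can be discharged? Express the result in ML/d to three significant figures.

18.6 ML/d

11.9 µg/L = 0.0119 mg/L.
Mass balance at complete mixing: C_std·(Q_w + Q_r) = Q_w·C_e + Q_r·C_b.
Rearranging, Q_w = Q_r·(C_std − C_b)/(C_e − C_std) = 29.1·(0.117 − 0.0119) / (14.3 − 0.117) = 0.2156 m³/s.
= 18.63 ML/d.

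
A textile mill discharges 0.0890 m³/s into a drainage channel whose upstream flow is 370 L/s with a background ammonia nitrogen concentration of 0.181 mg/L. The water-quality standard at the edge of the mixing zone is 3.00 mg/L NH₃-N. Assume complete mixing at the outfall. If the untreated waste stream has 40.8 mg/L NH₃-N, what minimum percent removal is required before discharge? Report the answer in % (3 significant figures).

370 L/s = 0.37 m³/s.
Mass balance: 3·0.459 = 0.089·Cₑ + 0.37·0.181.
Cₑ = (1.377 − 0.06697) / 0.089 = 14.72 mg/L.
Required removal = 1 − 14.72/40.8 = 63.92 %.

63.9 %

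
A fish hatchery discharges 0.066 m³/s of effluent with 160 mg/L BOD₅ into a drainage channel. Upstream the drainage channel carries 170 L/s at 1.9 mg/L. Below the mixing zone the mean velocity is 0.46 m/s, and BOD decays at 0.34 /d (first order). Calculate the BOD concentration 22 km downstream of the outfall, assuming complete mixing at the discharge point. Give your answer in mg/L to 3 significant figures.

38.2 mg/L

170 L/s = 0.17 m³/s.
After complete mixing, C₀ = (0.066·160 + 0.17·1.9) / 0.236 = 46.11 mg/L.
Travel time t = 2.2e+04 m / 0.46 m/s = 4.783e+04 s = 0.5535 d.
C = 46.11·exp(−0.34·0.5535) = 46.11·0.8284 = 38.2 mg/L.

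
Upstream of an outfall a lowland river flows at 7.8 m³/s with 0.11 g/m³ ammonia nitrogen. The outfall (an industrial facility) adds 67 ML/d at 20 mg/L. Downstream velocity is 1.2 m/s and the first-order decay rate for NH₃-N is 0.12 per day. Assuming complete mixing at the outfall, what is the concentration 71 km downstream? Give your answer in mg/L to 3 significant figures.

67 ML/d = 0.7755 m³/s.
After complete mixing, C₀ = (0.7755·20 + 7.8·0.11) / 8.575 = 1.909 mg/L.
Travel time t = 7.1e+04 m / 1.2 m/s = 5.917e+04 s = 0.6848 d.
C = 1.909·exp(−0.12·0.6848) = 1.909·0.9211 = 1.758 mg/L.

1.76 mg/L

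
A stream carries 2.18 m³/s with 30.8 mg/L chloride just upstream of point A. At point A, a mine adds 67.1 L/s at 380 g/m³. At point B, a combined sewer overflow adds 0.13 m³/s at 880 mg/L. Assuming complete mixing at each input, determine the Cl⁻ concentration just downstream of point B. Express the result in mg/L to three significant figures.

87.1 mg/L

67.1 L/s = 0.0671 m³/s.
After input A: C = (2.18·30.8 + 0.0671·380) / 2.247 = 41.23 mg/L.
After input B: C = (2.247·41.23 + 0.13·880) / 2.377 = 87.1 mg/L.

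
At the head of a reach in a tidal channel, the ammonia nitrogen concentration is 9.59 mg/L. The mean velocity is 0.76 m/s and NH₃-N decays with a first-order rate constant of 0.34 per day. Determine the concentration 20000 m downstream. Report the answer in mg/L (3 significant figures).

8.65 mg/L

Travel time t = 20000 m / 0.76 m/s = 2e+04/0.76 = 2.632e+04 s = 0.3046 d.
First-order decay: C = 9.59·exp(−0.34·0.3046) = 9.59·0.9016 = 8.647 mg/L.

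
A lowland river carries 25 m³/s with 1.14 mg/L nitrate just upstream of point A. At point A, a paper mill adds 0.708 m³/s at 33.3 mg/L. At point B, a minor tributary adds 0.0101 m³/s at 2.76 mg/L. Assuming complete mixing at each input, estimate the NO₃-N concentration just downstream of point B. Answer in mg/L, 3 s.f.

2.03 mg/L

After input A: C = (25·1.14 + 0.708·33.3) / 25.71 = 2.026 mg/L.
After input B: C = (25.71·2.026 + 0.0101·2.76) / 25.72 = 2.026 mg/L.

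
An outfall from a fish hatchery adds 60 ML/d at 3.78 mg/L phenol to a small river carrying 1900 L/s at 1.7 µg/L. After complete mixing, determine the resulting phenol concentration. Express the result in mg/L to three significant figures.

60 ML/d = 0.6944 m³/s.
1900 L/s = 1.9 m³/s.
1.7 µg/L = 0.0017 mg/L.
Flow-weighted mixing gives C = (0.6944·3.78 + 1.9·0.0017) / (0.6944 + 1.9) = 2.628/2.594 = 1.013 mg/L.

1.01 mg/L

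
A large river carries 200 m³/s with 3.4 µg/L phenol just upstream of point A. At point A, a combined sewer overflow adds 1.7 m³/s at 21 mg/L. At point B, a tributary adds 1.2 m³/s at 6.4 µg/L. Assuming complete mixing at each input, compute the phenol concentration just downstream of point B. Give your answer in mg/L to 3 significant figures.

0.179 mg/L

3.4 µg/L = 0.0034 mg/L.
After input A: C = (200·0.0034 + 1.7·21) / 201.7 = 0.1804 mg/L.
6.4 µg/L = 0.0064 mg/L.
After input B: C = (201.7·0.1804 + 1.2·0.0064) / 202.9 = 0.1793 mg/L.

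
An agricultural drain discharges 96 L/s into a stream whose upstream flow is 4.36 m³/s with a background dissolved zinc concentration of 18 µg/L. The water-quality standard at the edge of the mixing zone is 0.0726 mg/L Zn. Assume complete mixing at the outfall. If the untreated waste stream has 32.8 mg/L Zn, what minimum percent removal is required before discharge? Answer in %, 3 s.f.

92.2 %

96 L/s = 0.096 m³/s.
18 µg/L = 0.018 mg/L.
Mass balance: 0.0726·4.456 = 0.096·Cₑ + 4.36·0.018.
Cₑ = (0.3235 − 0.07848) / 0.096 = 2.552 mg/L.
Required removal = 1 − 2.552/32.8 = 92.22 %.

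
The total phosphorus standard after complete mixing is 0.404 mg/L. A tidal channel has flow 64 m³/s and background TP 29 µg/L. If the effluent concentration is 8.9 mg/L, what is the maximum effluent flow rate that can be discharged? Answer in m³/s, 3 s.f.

2.82 m³/s

29 µg/L = 0.029 mg/L.
Mass balance at complete mixing: C_std·(Q_w + Q_r) = Q_w·C_e + Q_r·C_b.
Rearranging, Q_w = Q_r·(C_std − C_b)/(C_e − C_std) = 64·(0.404 − 0.029) / (8.9 − 0.404) = 2.825 m³/s.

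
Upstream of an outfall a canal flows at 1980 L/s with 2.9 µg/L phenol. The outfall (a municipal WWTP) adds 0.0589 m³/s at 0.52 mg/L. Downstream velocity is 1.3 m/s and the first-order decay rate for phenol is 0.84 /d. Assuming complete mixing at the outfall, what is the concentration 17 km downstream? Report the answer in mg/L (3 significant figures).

0.0157 mg/L

1980 L/s = 1.98 m³/s.
2.9 µg/L = 0.0029 mg/L.
After complete mixing, C₀ = (0.0589·0.52 + 1.98·0.0029) / 2.039 = 0.01784 mg/L.
Travel time t = 1.7e+04 m / 1.3 m/s = 1.308e+04 s = 0.1514 d.
C = 0.01784·exp(−0.84·0.1514) = 0.01784·0.8806 = 0.01571 mg/L.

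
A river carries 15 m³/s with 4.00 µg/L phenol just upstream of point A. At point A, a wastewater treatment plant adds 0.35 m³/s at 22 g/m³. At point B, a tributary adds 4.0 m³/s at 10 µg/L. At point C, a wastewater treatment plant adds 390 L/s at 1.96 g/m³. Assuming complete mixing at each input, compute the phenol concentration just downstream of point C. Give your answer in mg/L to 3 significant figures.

4.00 µg/L = 0.004 mg/L.
After input A: C = (15·0.004 + 0.35·22) / 15.35 = 0.5055 mg/L.
10 µg/L = 0.01 mg/L.
After input B: C = (15.35·0.5055 + 4·0.01) / 19.35 = 0.4031 mg/L.
390 L/s = 0.39 m³/s.
After input C: C = (19.35·0.4031 + 0.39·1.96) / 19.74 = 0.4339 mg/L.

0.434 mg/L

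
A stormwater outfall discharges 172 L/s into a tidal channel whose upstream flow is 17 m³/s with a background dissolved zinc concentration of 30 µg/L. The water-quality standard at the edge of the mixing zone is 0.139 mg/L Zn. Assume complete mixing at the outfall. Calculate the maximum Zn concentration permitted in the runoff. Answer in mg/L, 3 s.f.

172 L/s = 0.172 m³/s.
30 µg/L = 0.03 mg/L.
Mass balance: 0.139·17.17 = 0.172·Cₑ + 17·0.03.
Cₑ = (2.387 − 0.51) / 0.172 = 10.91 mg/L.

10.9 mg/L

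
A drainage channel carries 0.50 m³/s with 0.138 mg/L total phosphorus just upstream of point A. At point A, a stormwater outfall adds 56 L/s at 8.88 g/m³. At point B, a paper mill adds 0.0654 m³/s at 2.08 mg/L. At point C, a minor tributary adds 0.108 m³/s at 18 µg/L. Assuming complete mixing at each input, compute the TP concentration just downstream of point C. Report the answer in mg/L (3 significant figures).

0.966 mg/L

56 L/s = 0.056 m³/s.
After input A: C = (0.5·0.138 + 0.056·8.88) / 0.556 = 1.018 mg/L.
After input B: C = (0.556·1.018 + 0.0654·2.08) / 0.6214 = 1.13 mg/L.
18 µg/L = 0.018 mg/L.
After input C: C = (0.6214·1.13 + 0.108·0.018) / 0.7294 = 0.9655 mg/L.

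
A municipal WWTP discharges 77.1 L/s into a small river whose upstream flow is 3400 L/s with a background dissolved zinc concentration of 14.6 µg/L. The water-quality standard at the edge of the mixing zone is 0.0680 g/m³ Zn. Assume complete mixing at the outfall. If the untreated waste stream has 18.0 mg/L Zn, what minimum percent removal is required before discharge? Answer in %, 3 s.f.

86.5 %

77.1 L/s = 0.0771 m³/s.
3400 L/s = 3.4 m³/s.
14.6 µg/L = 0.0146 mg/L.
Mass balance: 0.068·3.477 = 0.0771·Cₑ + 3.4·0.0146.
Cₑ = (0.2364 − 0.04964) / 0.0771 = 2.423 mg/L.
Required removal = 1 − 2.423/18.0 = 86.54 %.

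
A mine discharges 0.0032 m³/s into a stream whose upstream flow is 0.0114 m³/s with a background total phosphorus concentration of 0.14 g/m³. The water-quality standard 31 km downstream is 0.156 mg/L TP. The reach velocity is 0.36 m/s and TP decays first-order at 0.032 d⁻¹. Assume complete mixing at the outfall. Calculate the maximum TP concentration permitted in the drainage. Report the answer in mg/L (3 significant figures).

Travel time to the compliance point: t = 3.1e+04/0.36 = 8.611e+04 s = 0.9967 d; decay factor exp(−0.032·0.9967) = 0.9686.
So the concentration just after mixing may be at most 0.156/0.9686 = 0.1611 mg/L.
Mass balance: 0.1611·0.0146 = 0.0032·Cₑ + 0.0114·0.14.
Cₑ = (0.002351 − 0.001596) / 0.0032 = 0.2361 mg/L.

0.236 mg/L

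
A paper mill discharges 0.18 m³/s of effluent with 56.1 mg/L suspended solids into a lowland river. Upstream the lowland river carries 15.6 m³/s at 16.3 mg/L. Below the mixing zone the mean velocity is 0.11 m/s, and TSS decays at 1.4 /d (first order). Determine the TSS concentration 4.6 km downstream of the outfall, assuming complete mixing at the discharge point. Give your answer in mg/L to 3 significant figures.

After complete mixing, C₀ = (0.18·56.1 + 15.6·16.3) / 15.78 = 16.75 mg/L.
Travel time t = 4600 m / 0.11 m/s = 4.182e+04 s = 0.484 d.
C = 16.75·exp(−1.4·0.484) = 16.75·0.5078 = 8.508 mg/L.

8.51 mg/L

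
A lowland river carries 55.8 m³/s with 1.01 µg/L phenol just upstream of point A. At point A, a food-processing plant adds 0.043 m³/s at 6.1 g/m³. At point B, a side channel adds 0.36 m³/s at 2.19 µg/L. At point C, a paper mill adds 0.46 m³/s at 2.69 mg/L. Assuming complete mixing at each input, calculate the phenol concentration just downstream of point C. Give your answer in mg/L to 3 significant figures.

0.0275 mg/L

1.01 µg/L = 0.00101 mg/L.
After input A: C = (55.8·0.00101 + 0.043·6.1) / 55.84 = 0.005706 mg/L.
2.19 µg/L = 0.00219 mg/L.
After input B: C = (55.84·0.005706 + 0.36·0.00219) / 56.2 = 0.005684 mg/L.
After input C: C = (56.2·0.005684 + 0.46·2.69) / 56.66 = 0.02748 mg/L.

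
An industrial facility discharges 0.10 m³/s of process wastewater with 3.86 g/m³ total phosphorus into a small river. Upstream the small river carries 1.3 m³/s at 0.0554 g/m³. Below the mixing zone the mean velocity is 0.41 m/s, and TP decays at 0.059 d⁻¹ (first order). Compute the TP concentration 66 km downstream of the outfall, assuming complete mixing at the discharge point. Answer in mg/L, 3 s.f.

0.293 mg/L

After complete mixing, C₀ = (0.1·3.86 + 1.3·0.0554) / 1.4 = 0.3272 mg/L.
Travel time t = 6.6e+04 m / 0.41 m/s = 1.61e+05 s = 1.863 d.
C = 0.3272·exp(−0.059·1.863) = 0.3272·0.8959 = 0.2931 mg/L.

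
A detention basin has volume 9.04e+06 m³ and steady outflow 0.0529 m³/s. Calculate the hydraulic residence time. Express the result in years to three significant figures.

Q = 0.0529 m³/s × 3.156e+07 s/yr = 1.669e+06 m³/yr.
Hydraulic residence time τ = V/Q = 9.04e+06/1.669e+06 = 5.415 yr.

5.42 yr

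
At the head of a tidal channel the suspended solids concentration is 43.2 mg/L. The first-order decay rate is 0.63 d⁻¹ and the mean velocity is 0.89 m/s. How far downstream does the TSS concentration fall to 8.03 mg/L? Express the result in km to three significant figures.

From C = C₀·e^(−kt), t = ln(C₀/C)/k = ln(43.2/8.03)/0.63 = 1.683/0.63 = 2.671 d.
Distance = v·t = 0.89 m/s × 2.308e+05 s = 2.054e+05 m = 205.4 km.

205 km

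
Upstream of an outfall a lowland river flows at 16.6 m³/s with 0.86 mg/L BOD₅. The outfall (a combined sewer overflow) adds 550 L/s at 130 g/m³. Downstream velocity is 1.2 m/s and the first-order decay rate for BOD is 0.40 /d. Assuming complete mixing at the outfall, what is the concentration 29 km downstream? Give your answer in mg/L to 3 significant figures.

4.47 mg/L

550 L/s = 0.55 m³/s.
After complete mixing, C₀ = (0.55·130 + 16.6·0.86) / 17.15 = 5.002 mg/L.
Travel time t = 2.9e+04 m / 1.2 m/s = 2.417e+04 s = 0.2797 d.
C = 5.002·exp(−0.40·0.2797) = 5.002·0.8941 = 4.472 mg/L.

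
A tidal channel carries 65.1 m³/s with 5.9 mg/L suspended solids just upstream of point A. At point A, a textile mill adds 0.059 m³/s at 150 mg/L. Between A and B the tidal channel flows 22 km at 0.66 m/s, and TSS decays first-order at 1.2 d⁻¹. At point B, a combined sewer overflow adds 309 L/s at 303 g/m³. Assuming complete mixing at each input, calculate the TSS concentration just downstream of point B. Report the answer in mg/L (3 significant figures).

5.21 mg/L

After input A: C = (65.1·5.9 + 0.059·150) / 65.16 = 6.03 mg/L.
Over the 22 km reach to input B (t = 3.333e+04 s = 0.3858 d), decay gives C = 6.03·exp(−1.2·0.3858) = 3.796 mg/L.
309 L/s = 0.309 m³/s.
After input B: C = (65.16·3.796 + 0.309·303) / 65.47 = 5.208 mg/L.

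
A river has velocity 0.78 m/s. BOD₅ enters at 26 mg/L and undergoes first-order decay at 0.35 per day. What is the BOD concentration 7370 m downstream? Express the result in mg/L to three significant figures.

Travel time t = 7370 m / 0.78 m/s = 7370/0.78 = 9449 s = 0.1094 d.
First-order decay: C = 26·exp(−0.35·0.1094) = 26·0.9624 = 25.02 mg/L.

25.0 mg/L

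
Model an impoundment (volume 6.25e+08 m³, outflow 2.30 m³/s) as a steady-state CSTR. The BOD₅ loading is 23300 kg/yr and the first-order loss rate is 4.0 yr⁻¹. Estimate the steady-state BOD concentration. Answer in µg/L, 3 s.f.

Outflow Q = 2.30 m³/s × 3.156e+07 s/yr = 7.258e+07 m³/yr.
Steady-state CSTR mass balance: W = Q·C + k·V·C, so C = W/(Q + kV).
Q + kV = 7.258e+07 + 4.0·6.25e+08 = 2.573e+09 m³/yr.
C = 23300/2.573e+09 = 9.057e-06 kg/m³ = 0.009057 mg/L = 9.057 µg/L.

9.06 µg/L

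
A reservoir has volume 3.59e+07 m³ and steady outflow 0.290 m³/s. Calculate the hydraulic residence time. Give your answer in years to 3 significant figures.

Q = 0.290 m³/s × 3.156e+07 s/yr = 9.152e+06 m³/yr.
Hydraulic residence time τ = V/Q = 3.59e+07/9.152e+06 = 3.923 yr.

3.92 yr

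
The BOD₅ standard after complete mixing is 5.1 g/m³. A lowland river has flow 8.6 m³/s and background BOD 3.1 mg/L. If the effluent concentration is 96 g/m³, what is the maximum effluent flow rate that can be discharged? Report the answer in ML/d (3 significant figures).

16.3 ML/d

Mass balance at complete mixing: C_std·(Q_w + Q_r) = Q_w·C_e + Q_r·C_b.
Rearranging, Q_w = Q_r·(C_std − C_b)/(C_e − C_std) = 8.6·(5.1 − 3.1) / (96 − 5.1) = 0.1892 m³/s.
= 16.35 ML/d.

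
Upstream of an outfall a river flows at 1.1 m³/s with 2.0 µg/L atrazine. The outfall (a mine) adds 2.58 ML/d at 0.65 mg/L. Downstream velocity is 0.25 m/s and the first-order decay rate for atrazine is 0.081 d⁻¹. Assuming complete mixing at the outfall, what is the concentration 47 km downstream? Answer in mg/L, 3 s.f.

0.0160 mg/L

2.58 ML/d = 0.02986 m³/s.
2.0 µg/L = 0.002 mg/L.
After complete mixing, C₀ = (0.02986·0.65 + 1.1·0.002) / 1.13 = 0.01913 mg/L.
Travel time t = 4.7e+04 m / 0.25 m/s = 1.88e+05 s = 2.176 d.
C = 0.01913·exp(−0.081·2.176) = 0.01913·0.8384 = 0.01604 mg/L.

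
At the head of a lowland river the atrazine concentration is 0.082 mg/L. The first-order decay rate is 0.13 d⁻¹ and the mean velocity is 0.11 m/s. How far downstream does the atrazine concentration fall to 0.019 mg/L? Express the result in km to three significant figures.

107 km

From C = C₀·e^(−kt), t = ln(C₀/C)/k = ln(0.082/0.019)/0.13 = 1.462/0.13 = 11.25 d.
Distance = v·t = 0.11 m/s × 9.719e+05 s = 1.069e+05 m = 106.9 km.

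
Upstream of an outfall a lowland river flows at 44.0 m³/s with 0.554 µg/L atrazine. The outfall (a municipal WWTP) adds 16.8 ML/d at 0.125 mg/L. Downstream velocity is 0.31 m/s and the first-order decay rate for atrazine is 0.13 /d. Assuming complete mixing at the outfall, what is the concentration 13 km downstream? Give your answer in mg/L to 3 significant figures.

16.8 ML/d = 0.1944 m³/s.
0.554 µg/L = 0.000554 mg/L.
After complete mixing, C₀ = (0.1944·0.125 + 44·0.000554) / 44.19 = 0.001102 mg/L.
Travel time t = 1.3e+04 m / 0.31 m/s = 4.194e+04 s = 0.4854 d.
C = 0.001102·exp(−0.13·0.4854) = 0.001102·0.9389 = 0.001034 mg/L.

0.00103 mg/L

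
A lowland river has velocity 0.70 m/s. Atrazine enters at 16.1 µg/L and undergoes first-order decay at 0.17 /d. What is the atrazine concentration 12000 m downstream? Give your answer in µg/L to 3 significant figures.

15.6 µg/L

Travel time t = 12000 m / 0.70 m/s = 1.2e+04/0.70 = 1.714e+04 s = 0.1984 d.
First-order decay: C = 16.1·exp(−0.17·0.1984) = 16.1·0.9668 = 15.57 µg/L.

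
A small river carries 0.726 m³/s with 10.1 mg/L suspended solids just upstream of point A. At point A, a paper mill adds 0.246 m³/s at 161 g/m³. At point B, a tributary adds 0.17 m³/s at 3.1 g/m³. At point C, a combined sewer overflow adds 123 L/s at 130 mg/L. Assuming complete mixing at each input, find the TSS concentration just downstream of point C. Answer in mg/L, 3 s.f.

50.2 mg/L

After input A: C = (0.726·10.1 + 0.246·161) / 0.972 = 48.29 mg/L.
After input B: C = (0.972·48.29 + 0.17·3.1) / 1.142 = 41.56 mg/L.
123 L/s = 0.123 m³/s.
After input C: C = (1.142·41.56 + 0.123·130) / 1.265 = 50.16 mg/L.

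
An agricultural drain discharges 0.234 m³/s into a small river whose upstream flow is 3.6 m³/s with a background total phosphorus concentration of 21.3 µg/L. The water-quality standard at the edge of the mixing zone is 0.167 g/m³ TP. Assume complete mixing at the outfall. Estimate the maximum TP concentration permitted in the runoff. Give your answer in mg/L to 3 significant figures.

2.41 mg/L

21.3 µg/L = 0.0213 mg/L.
Mass balance: 0.167·3.834 = 0.234·Cₑ + 3.6·0.0213.
Cₑ = (0.6403 − 0.07668) / 0.234 = 2.409 mg/L.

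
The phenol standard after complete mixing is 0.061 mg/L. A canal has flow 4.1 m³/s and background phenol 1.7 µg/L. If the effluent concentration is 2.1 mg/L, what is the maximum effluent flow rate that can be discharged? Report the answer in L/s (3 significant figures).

1.7 µg/L = 0.0017 mg/L.
Mass balance at complete mixing: C_std·(Q_w + Q_r) = Q_w·C_e + Q_r·C_b.
Rearranging, Q_w = Q_r·(C_std − C_b)/(C_e − C_std) = 4.1·(0.061 − 0.0017) / (2.1 − 0.061) = 0.1192 m³/s.
= 119.2 L/s.

119 L/s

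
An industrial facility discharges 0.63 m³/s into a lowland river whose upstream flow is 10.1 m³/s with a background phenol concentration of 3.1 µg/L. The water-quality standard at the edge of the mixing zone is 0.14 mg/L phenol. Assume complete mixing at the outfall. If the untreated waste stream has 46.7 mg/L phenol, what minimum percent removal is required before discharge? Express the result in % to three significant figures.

3.1 µg/L = 0.0031 mg/L.
Mass balance: 0.14·10.73 = 0.63·Cₑ + 10.1·0.0031.
Cₑ = (1.502 − 0.03131) / 0.63 = 2.335 mg/L.
Required removal = 1 − 2.335/46.7 = 95 %.

95.0 %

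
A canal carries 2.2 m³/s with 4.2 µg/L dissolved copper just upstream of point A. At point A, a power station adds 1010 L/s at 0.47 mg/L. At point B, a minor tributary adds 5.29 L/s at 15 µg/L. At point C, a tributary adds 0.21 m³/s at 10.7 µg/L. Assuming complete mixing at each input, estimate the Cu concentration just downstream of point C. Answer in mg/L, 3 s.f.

0.142 mg/L

4.2 µg/L = 0.0042 mg/L.
1010 L/s = 1.01 m³/s.
After input A: C = (2.2·0.0042 + 1.01·0.47) / 3.21 = 0.1508 mg/L.
5.29 L/s = 0.00529 m³/s.
15 µg/L = 0.015 mg/L.
After input B: C = (3.21·0.1508 + 0.00529·0.015) / 3.215 = 0.1505 mg/L.
10.7 µg/L = 0.0107 mg/L.
After input C: C = (3.215·0.1505 + 0.21·0.0107) / 3.425 = 0.142 mg/L.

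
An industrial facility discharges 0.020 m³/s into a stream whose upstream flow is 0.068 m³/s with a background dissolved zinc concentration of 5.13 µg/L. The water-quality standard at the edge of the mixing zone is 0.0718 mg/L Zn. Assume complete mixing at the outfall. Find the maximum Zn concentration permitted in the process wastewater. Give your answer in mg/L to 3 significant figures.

0.298 mg/L

5.13 µg/L = 0.00513 mg/L.
Mass balance: 0.0718·0.088 = 0.02·Cₑ + 0.068·0.00513.
Cₑ = (0.006318 − 0.0003488) / 0.02 = 0.2985 mg/L.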